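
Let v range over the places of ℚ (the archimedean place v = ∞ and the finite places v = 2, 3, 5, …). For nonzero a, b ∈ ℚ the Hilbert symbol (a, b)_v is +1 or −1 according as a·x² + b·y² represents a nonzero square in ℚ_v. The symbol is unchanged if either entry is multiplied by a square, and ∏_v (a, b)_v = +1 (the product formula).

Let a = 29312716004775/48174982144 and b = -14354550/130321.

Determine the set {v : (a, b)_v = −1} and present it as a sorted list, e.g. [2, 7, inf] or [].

[7, 31]

(a, b) ≡ (31, -1302) mod (ℚ^×)²; places V = {2, 3, 5, 7, 19, 31, ∞}.
(a,b)_19: α=-6, u≡18; β=-4, v≡7 (mod 19); (18|19)=-1, (7|19)=+1; sign (−1)^0·-1^-4·+1^-6 = +1.
(a,b)_31: α=1, u≡20; β=1, v≡1 (mod 31); (20|31)=+1, (1|31)=+1; sign (−1)^1·+1^1·+1^1 = -1.
(a,b)_5: α=2, u≡4; β=2, v≡3 (mod 5); (4|5)=+1, (3|5)=-1; sign (−1)^0·+1^2·-1^2 = +1.
(a,b)_3: α=8, u≡1; β=3, v≡1 (mod 3); (1|3)=+1, (1|3)=+1; sign (−1)^0·+1^3·+1^8 = +1.
(a,b)_2: α=-10, β=1; u≡7, v≡5 (mod 8); ε(u)ε(v)=1·0, αω(v)=-10·1, βω(u)=1·0; sum ≡ 0  ⇒  +1.
(a,b)_∞: sgn(31)=+, sgn(-1302)=−, so +1.
(a,b)_7: α=8, u≡5; β=3, v≡5 (mod 7); (5|7)=-1, (5|7)=-1; sign (−1)^0·-1^3·-1^8 = -1.
Ram(31, -1302) = {7, 31}; no ℚ_7-point on the conic.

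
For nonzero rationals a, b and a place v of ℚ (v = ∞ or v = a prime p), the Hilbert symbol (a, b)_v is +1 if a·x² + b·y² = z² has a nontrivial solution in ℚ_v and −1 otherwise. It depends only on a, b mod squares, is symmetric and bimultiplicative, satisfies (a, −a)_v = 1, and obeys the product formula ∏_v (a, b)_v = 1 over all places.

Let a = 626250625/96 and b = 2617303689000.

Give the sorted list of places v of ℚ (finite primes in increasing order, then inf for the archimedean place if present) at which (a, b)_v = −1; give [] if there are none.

[3, 7, 11, 13]

(a, b) ≡ (6, 10010) mod (ℚ^×)²; places V = {2, 3, 5, 7, 11, 13, ∞}.
(a,b)_5: α=4, u≡1; β=3, v≡2 (mod 5); (1|5)=+1, (2|5)=-1; sign (−1)^0·+1^3·-1^4 = +1.
(a,b)_7: α=2, u≡5; β=5, v≡2 (mod 7); (5|7)=-1, (2|7)=+1; sign (−1)^0·-1^5·+1^2 = -1.
(a,b)_11: α=2, u≡6; β=3, v≡7 (mod 11); (6|11)=-1, (7|11)=-1; sign (−1)^0·-1^3·-1^2 = -1.
(a,b)_13: α=2, u≡8; β=1, v≡12 (mod 13); (8|13)=-1, (12|13)=+1; sign (−1)^0·-1^1·+1^2 = -1.
(a,b)_2: α=-5, β=3; u≡3, v≡5 (mod 8); ε(u)ε(v)=1·0, αω(v)=-5·1, βω(u)=3·1; sum ≡ 0  ⇒  +1.
(a,b)_3: α=-1, u≡2; β=2, v≡2 (mod 3); (2|3)=-1, (2|3)=-1; sign (−1)^0·-1^2·-1^-1 = -1.
(a,b)_∞: sgn(6)=+, sgn(10010)=+, so +1.
|Ram(6, 10010)| = 4, even; anisotropic at {3, 7, 11, 13}.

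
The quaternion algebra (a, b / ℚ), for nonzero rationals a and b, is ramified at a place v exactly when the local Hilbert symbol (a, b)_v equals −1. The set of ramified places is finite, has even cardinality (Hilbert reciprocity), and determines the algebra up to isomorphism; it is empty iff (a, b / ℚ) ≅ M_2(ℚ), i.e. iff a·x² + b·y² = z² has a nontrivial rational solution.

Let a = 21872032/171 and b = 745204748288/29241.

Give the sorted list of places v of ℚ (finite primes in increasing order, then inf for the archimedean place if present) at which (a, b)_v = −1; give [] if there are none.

[13, 31, 37, 41]

(a, b) ≡ (530062, 8897) mod (ℚ^×)²; places V = {2, 3, 7, 11, 13, 19, 29, 31, 37, 41, ∞}.
(a,b)_19: α=-1, u≡16; β=-2, v≡17 (mod 19); (16|19)=+1, (17|19)=+1; sign (−1)^0·+1^-2·+1^-1 = +1.
(a,b)_41: α=0, u≡7; β=1, v≡19 (mod 41); (7|41)=-1, (19|41)=-1; sign (−1)^0·-1^1·-1^0 = -1.
(a,b)_31: α=0, u≡26; β=1, v≡18 (mod 31); (26|31)=-1, (18|31)=+1; sign (−1)^0·-1^1·+1^0 = -1.
(a,b)_11: α=0, u≡1; β=2, v≡4 (mod 11); (1|11)=+1, (4|11)=+1; sign (−1)^0·+1^2·+1^0 = +1.
(a,b)_∞: sgn(530062)=+, sgn(8897)=+, so +1.
(a,b)_13: α=1, u≡2; β=2, v≡5 (mod 13); (2|13)=-1, (5|13)=-1; sign (−1)^0·-1^2·-1^1 = -1.
(a,b)_2: α=5, β=12; u≡7, v≡1 (mod 8); ε(u)ε(v)=1·0, αω(v)=5·0, βω(u)=12·0; sum ≡ 0  ⇒  +1.
(a,b)_37: α=1, u≡30; β=0, v≡19 (mod 37); (30|37)=+1, (19|37)=-1; sign (−1)^0·+1^0·-1^1 = -1.
(a,b)_3: α=-2, u≡1; β=-4, v≡2 (mod 3); (1|3)=+1, (2|3)=-1; sign (−1)^0·+1^-4·-1^-2 = +1.
(a,b)_7: α=2, u≡2; β=1, v≡4 (mod 7); (2|7)=+1, (4|7)=+1; sign (−1)^0·+1^1·+1^2 = +1.
(a,b)_29: α=1, u≡8; β=0, v≡20 (mod 29); (8|29)=-1, (20|29)=+1; sign (−1)^0·-1^0·+1^1 = +1.
|Ram(530062, 8897)| = 4, even; anisotropic at {13, 31, 37, 41}.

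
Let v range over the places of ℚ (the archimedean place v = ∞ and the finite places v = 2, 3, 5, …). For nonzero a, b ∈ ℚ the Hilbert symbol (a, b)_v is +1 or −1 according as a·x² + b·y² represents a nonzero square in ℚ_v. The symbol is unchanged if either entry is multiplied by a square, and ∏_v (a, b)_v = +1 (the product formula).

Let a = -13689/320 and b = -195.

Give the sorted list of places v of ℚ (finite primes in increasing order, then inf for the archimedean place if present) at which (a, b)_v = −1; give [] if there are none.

[13, inf]

Mod squares: a ≡ -5, b ≡ -195. Check v ∈ {∞, 2, 3, 5, 13}.
v=2: v_2(a)=-6, v_2(b)=0; units ≡ 3, 5 (mod 8); ε·ε+αω+βω = 1·0+-6·1+0·1 ≡ 0  ⇒  (a,b)_2 = +1.
v=3: a=3^4·(≡1), b=3^1·(≡1) mod 3; (1|3)=+1, (1|3)=+1; (−1)^{4·1·1}·(+1)^1·(+1)^4 = +1.
v=5: a=5^-1·(≡4), b=5^1·(≡1) mod 5; (4|5)=+1, (1|5)=+1; (−1)^{-1·1·2}·(+1)^1·(+1)^-1 = +1.
v=∞: -5 < 0 and -195 < 0  ⇒  (a,b)_∞ = -1.
v=13: a=13^2·(≡11), b=13^1·(≡11) mod 13; (11|13)=-1, (11|13)=-1; (−1)^{2·1·6}·(-1)^1·(-1)^2 = -1.
|Ram(-5, -195)| = 2, even; anisotropic at {13, ∞}.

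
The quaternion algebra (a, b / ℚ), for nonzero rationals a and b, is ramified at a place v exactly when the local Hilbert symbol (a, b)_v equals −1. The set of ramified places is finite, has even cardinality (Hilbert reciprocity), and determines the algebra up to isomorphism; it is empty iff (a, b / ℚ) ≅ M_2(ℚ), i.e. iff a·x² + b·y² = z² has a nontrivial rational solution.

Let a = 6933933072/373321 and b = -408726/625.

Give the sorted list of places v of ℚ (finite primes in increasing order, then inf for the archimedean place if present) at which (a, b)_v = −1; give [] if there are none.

Mod squares: a ≡ 17, b ≡ -6. Check v ∈ {∞, 2, 3, 5, 11, 13, 17, 29, 47}.
v=17: a=17^3·(≡4), b=17^0·(≡3) mod 17; (4|17)=+1, (3|17)=-1; (−1)^{3·0·8}·(+1)^0·(-1)^3 = -1.
v=47: a=47^-2·(≡25), b=47^0·(≡46) mod 47; (25|47)=+1, (46|47)=-1; (−1)^{-2·0·23}·(+1)^0·(-1)^-2 = +1.
v=11: a=11^2·(≡2), b=11^0·(≡5) mod 11; (2|11)=-1, (5|11)=+1; (−1)^{2·0·5}·(-1)^0·(+1)^2 = +1.
v=13: a=13^-2·(≡12), b=13^0·(≡7) mod 13; (12|13)=+1, (7|13)=-1; (−1)^{-2·0·6}·(+1)^0·(-1)^-2 = +1.
v=∞: 17 > 0 and -6 < 0  ⇒  (a,b)_∞ = +1.
v=5: a=5^0·(≡2), b=5^-4·(≡4) mod 5; (2|5)=-1, (4|5)=+1; (−1)^{0·-4·2}·(-1)^-4·(+1)^0 = +1.
v=3: a=3^6·(≡2), b=3^5·(≡1) mod 3; (2|3)=-1, (1|3)=+1; (−1)^{6·5·1}·(-1)^5·(+1)^6 = -1.
v=29: a=29^0·(≡3), b=29^2·(≡24) mod 29; (3|29)=-1, (24|29)=+1; (−1)^{0·2·14}·(-1)^2·(+1)^0 = +1.
v=2: v_2(a)=4, v_2(b)=1; units ≡ 1, 5 (mod 8); ε·ε+αω+βω = 0·0+4·1+1·0 ≡ 0  ⇒  (a,b)_2 = +1.
|Ram(17, -6)| = 2, even; anisotropic at {3, 17}.

[3, 17]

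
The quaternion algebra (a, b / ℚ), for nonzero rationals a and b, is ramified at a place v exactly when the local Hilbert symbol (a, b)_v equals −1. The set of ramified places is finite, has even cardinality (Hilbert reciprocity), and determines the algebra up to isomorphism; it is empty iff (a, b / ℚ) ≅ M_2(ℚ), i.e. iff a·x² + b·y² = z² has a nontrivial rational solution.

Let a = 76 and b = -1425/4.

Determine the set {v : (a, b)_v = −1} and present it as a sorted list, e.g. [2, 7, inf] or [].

[2, 19]

(a, b) ≡ (19, -57) mod (ℚ^×)²; places V = {2, 3, 5, 19, ∞}.
(a,b)_∞: sgn(19)=+, sgn(-57)=−, so +1.
(a,b)_2: α=2, β=-2; u≡3, v≡7 (mod 8); ε(u)ε(v)=1·1, αω(v)=2·0, βω(u)=-2·1; sum ≡ 1  ⇒  -1.
(a,b)_3: α=0, u≡1; β=1, v≡2 (mod 3); (1|3)=+1, (2|3)=-1; sign (−1)^0·+1^1·-1^0 = +1.
(a,b)_5: α=0, u≡1; β=2, v≡2 (mod 5); (1|5)=+1, (2|5)=-1; sign (−1)^0·+1^2·-1^0 = +1.
(a,b)_19: α=1, u≡4; β=1, v≡5 (mod 19); (4|19)=+1, (5|19)=+1; sign (−1)^1·+1^1·+1^1 = -1.
Ram(19, -57) = {2, 19}; no ℚ_2-point on the conic.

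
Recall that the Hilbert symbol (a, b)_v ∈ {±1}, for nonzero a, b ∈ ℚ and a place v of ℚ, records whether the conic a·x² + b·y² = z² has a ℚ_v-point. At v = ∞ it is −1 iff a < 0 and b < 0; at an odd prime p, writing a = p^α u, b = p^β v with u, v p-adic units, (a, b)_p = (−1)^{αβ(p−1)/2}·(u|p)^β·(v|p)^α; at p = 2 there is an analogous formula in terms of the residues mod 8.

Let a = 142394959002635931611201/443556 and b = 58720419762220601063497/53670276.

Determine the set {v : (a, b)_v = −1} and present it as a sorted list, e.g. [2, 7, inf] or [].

[7, 13, 31, 43]

(a, b) ≡ (2789969, 817) mod (ℚ^×)²; places V = {2, 3, 7, 11, 13, 19, 23, 31, 37, 43, ∞}.
(a,b)_2: α=-2, β=-2; u≡1, v≡1 (mod 8); ε(u)ε(v)=0·0, αω(v)=-2·0, βω(u)=-2·0; sum ≡ 0  ⇒  +1.
(a,b)_3: α=-4, u≡2; β=-4, v≡1 (mod 3); (2|3)=-1, (1|3)=+1; sign (−1)^0·-1^-4·+1^-4 = +1.
(a,b)_11: α=0, u≡2; β=-2, v≡9 (mod 11); (2|11)=-1, (9|11)=+1; sign (−1)^0·-1^-2·+1^0 = +1.
(a,b)_7: α=3, u≡4; β=2, v≡6 (mod 7); (4|7)=+1, (6|7)=-1; sign (−1)^0·+1^2·-1^3 = -1.
(a,b)_23: α=5, u≡1; β=6, v≡8 (mod 23); (1|23)=+1, (8|23)=+1; sign (−1)^0·+1^6·+1^5 = +1.
(a,b)_13: α=5, u≡10; β=4, v≡7 (mod 13); (10|13)=+1, (7|13)=-1; sign (−1)^0·+1^4·-1^5 = -1.
(a,b)_31: α=1, u≡23; β=2, v≡6 (mod 31); (23|31)=-1, (6|31)=-1; sign (−1)^0·-1^2·-1^1 = -1.
(a,b)_43: α=1, u≡28; β=1, v≡7 (mod 43); (28|43)=-1, (7|43)=-1; sign (−1)^1·-1^1·-1^1 = -1.
(a,b)_19: α=4, u≡11; β=3, v≡11 (mod 19); (11|19)=+1, (11|19)=+1; sign (−1)^0·+1^3·+1^4 = +1.
(a,b)_∞: sgn(2789969)=+, sgn(817)=+, so +1.
(a,b)_37: α=-2, u≡34; β=-2, v≡4 (mod 37); (34|37)=+1, (4|37)=+1; sign (−1)^0·+1^-2·+1^-2 = +1.
|Ram(2789969, 817)| = 4, even; anisotropic at {7, 13, 31, 43}.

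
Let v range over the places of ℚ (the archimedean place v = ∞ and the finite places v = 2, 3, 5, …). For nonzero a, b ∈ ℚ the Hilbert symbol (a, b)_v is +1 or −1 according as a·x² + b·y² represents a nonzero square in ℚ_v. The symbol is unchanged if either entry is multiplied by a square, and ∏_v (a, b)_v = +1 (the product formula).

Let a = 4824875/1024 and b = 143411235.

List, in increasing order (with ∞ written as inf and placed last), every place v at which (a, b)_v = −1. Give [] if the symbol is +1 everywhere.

[2, 3, 5, 17]

Mod squares: a ≡ 1595, b ≡ 143411235. Check v ∈ {∞, 2, 3, 5, 11, 17, 29, 41, 43}.
v=43: a=43^0·(≡14), b=43^1·(≡22) mod 43; (14|43)=+1, (22|43)=-1; (−1)^{0·1·21}·(+1)^1·(-1)^0 = +1.
v=41: a=41^0·(≡5), b=41^1·(≡2) mod 41; (5|41)=+1, (2|41)=+1; (−1)^{0·1·20}·(+1)^1·(+1)^0 = +1.
v=2: v_2(a)=-10, v_2(b)=0; units ≡ 3, 3 (mod 8); ε·ε+αω+βω = 1·1+-10·1+0·1 ≡ 1  ⇒  (a,b)_2 = -1.
v=11: a=11^3·(≡6), b=11^1·(≡9) mod 11; (6|11)=-1, (9|11)=+1; (−1)^{3·1·5}·(-1)^1·(+1)^3 = +1.
v=∞: 1595 > 0 and 143411235 > 0  ⇒  (a,b)_∞ = +1.
v=29: a=29^1·(≡26), b=29^1·(≡19) mod 29; (26|29)=-1, (19|29)=-1; (−1)^{1·1·14}·(-1)^1·(-1)^1 = +1.
v=17: a=17^0·(≡5), b=17^1·(≡11) mod 17; (5|17)=-1, (11|17)=-1; (−1)^{0·1·8}·(-1)^1·(-1)^0 = -1.
v=3: a=3^0·(≡2), b=3^1·(≡2) mod 3; (2|3)=-1, (2|3)=-1; (−1)^{0·1·1}·(-1)^1·(-1)^0 = -1.
v=5: a=5^3·(≡1), b=5^1·(≡2) mod 5; (1|5)=+1, (2|5)=-1; (−1)^{3·1·2}·(+1)^1·(-1)^3 = -1.
|Ram(1595, 143411235)| = 4, even; anisotropic at {2, 3, 5, 17}.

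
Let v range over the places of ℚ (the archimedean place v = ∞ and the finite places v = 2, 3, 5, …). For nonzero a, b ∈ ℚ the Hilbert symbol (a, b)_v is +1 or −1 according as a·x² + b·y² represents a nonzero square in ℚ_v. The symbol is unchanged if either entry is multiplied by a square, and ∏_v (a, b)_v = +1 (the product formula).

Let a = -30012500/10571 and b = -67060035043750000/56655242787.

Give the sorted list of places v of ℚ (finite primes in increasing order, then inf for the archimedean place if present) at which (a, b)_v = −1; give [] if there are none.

[3, inf]

(a, b) ≡ (-55, -21) mod (ℚ^×)²; places V = {2, 3, 5, 7, 11, 13, 17, 31, 47, ∞}.
(a,b)_7: α=4, u≡2; β=5, v≡2 (mod 7); (2|7)=+1, (2|7)=+1; sign (−1)^0·+1^5·+1^4 = +1.
(a,b)_31: α=-2, u≡8; β=-4, v≡20 (mod 31); (8|31)=+1, (20|31)=+1; sign (−1)^0·+1^-4·+1^-2 = +1.
(a,b)_13: α=0, u≡1; β=-2, v≡5 (mod 13); (1|13)=+1, (5|13)=-1; sign (−1)^0·+1^-2·-1^0 = +1.
(a,b)_17: α=0, u≡1; β=2, v≡4 (mod 17); (1|17)=+1, (4|17)=+1; sign (−1)^0·+1^2·+1^0 = +1.
(a,b)_∞: sgn(-55)=−, sgn(-21)=−, so -1.
(a,b)_47: α=0, u≡45; β=2, v≡44 (mod 47); (45|47)=-1, (44|47)=-1; sign (−1)^0·-1^2·-1^0 = +1.
(a,b)_3: α=0, u≡2; β=-1, v≡2 (mod 3); (2|3)=-1, (2|3)=-1; sign (−1)^0·-1^-1·-1^0 = -1.
(a,b)_11: α=-1, u≡8; β=-2, v≡9 (mod 11); (8|11)=-1, (9|11)=+1; sign (−1)^0·-1^-2·+1^-1 = +1.
(a,b)_5: α=5, u≡1; β=8, v≡4 (mod 5); (1|5)=+1, (4|5)=+1; sign (−1)^0·+1^8·+1^5 = +1.
(a,b)_2: α=2, β=4; u≡1, v≡3 (mod 8); ε(u)ε(v)=0·1, αω(v)=2·1, βω(u)=4·0; sum ≡ 0  ⇒  +1.
(-55, -21 / ℚ) ramifies at {3, ∞}: a division algebra.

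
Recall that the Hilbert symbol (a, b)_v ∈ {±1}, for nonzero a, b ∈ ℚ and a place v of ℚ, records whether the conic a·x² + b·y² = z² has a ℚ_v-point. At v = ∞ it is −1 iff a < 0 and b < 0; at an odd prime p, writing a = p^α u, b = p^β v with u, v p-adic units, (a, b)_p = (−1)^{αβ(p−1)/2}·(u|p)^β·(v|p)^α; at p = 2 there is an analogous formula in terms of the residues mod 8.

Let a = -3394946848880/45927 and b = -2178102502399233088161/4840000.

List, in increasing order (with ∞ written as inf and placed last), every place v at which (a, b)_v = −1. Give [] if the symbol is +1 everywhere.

[2, 23, 41, inf]

(a, b) ≡ (-1290065, -161) mod (ℚ^×)²; places V = {2, 3, 5, 7, 11, 23, 29, 31, 37, 41, ∞}.
(a,b)_2: α=4, β=-6; u≡7, v≡7 (mod 8); ε(u)ε(v)=1·1, αω(v)=4·0, βω(u)=-6·0; sum ≡ 1  ⇒  -1.
(a,b)_23: α=0, u≡11; β=1, v≡13 (mod 23); (11|23)=-1, (13|23)=+1; sign (−1)^0·-1^1·+1^0 = -1.
(a,b)_7: α=-1, u≡4; β=1, v≡5 (mod 7); (4|7)=+1, (5|7)=-1; sign (−1)^1·+1^1·-1^-1 = +1.
(a,b)_29: α=3, u≡4; β=4, v≡23 (mod 29); (4|29)=+1, (23|29)=+1; sign (−1)^0·+1^4·+1^3 = +1.
(a,b)_11: α=0, u≡9; β=-2, v≡3 (mod 11); (9|11)=+1, (3|11)=+1; sign (−1)^0·+1^-2·+1^0 = +1.
(a,b)_41: α=1, u≡40; β=2, v≡7 (mod 41); (40|41)=+1, (7|41)=-1; sign (−1)^0·+1^2·-1^1 = -1.
(a,b)_∞: sgn(-1290065)=−, sgn(-161)=−, so -1.
(a,b)_3: α=-8, u≡1; β=2, v≡1 (mod 3); (1|3)=+1, (1|3)=+1; sign (−1)^0·+1^2·+1^-8 = +1.
(a,b)_37: α=2, u≡5; β=2, v≡13 (mod 37); (5|37)=-1, (13|37)=-1; sign (−1)^0·-1^2·-1^2 = +1.
(a,b)_31: α=1, u≡16; β=4, v≡16 (mod 31); (16|31)=+1, (16|31)=+1; sign (−1)^0·+1^4·+1^1 = +1.
(a,b)_5: α=1, u≡2; β=-4, v≡1 (mod 5); (2|5)=-1, (1|5)=+1; sign (−1)^0·-1^-4·+1^1 = +1.
(-1290065, -161 / ℚ) ramifies at {2, 23, 41, ∞}: a division algebra.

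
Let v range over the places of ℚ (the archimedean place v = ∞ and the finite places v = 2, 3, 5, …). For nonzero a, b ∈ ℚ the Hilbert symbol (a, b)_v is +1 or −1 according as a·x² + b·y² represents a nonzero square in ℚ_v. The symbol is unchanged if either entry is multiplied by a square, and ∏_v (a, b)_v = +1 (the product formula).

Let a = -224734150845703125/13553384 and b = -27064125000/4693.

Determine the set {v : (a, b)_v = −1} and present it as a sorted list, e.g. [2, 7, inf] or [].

(a, b) ≡ (-4290, -858) mod (ℚ^×)²; places V = {2, 3, 5, 11, 13, 19, ∞}.
(a,b)_11: α=1, u≡8; β=1, v≡7 (mod 11); (8|11)=-1, (7|11)=-1; sign (−1)^1·-1^1·-1^1 = -1.
(a,b)_5: α=9, u≡3; β=6, v≡2 (mod 5); (3|5)=-1, (2|5)=-1; sign (−1)^0·-1^6·-1^9 = -1.
(a,b)_2: α=-3, β=3; u≡7, v≡3 (mod 8); ε(u)ε(v)=1·1, αω(v)=-3·1, βω(u)=3·0; sum ≡ 0  ⇒  +1.
(a,b)_∞: sgn(-4290)=−, sgn(-858)=−, so -1.
(a,b)_19: α=-4, u≡5; β=-2, v≡5 (mod 19); (5|19)=+1, (5|19)=+1; sign (−1)^0·+1^-2·+1^-4 = +1.
(a,b)_3: α=21, u≡1; β=9, v≡2 (mod 3); (1|3)=+1, (2|3)=-1; sign (−1)^1·+1^9·-1^21 = +1.
(a,b)_13: α=-1, u≡7; β=-1, v≡1 (mod 13); (7|13)=-1, (1|13)=+1; sign (−1)^0·-1^-1·+1^-1 = -1.
|Ram(-4290, -858)| = 4, even; anisotropic at {5, 11, 13, ∞}.

[5, 11, 13, inf]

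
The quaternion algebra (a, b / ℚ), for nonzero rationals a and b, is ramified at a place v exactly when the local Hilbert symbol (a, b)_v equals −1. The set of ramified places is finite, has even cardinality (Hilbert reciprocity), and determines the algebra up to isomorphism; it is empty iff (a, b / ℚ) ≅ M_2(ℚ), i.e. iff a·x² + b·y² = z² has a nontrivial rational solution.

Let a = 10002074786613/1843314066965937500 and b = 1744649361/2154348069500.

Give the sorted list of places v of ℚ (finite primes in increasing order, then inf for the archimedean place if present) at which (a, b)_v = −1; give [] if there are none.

[2, 5]

Mod squares: a ≡ 1235, b ≡ 95. Check v ∈ {∞, 2, 3, 5, 7, 11, 13, 17, 19, 37}.
v=13: a=13^3·(≡4), b=13^2·(≡10) mod 13; (4|13)=+1, (10|13)=+1; (−1)^{3·2·6}·(+1)^2·(+1)^3 = +1.
v=37: a=37^-6·(≡18), b=37^-4·(≡36) mod 37; (18|37)=-1, (36|37)=+1; (−1)^{-6·-4·18}·(-1)^-4·(+1)^-6 = +1.
v=∞: 1235 > 0 and 95 > 0  ⇒  (a,b)_∞ = +1.
v=19: a=19^-1·(≡14), b=19^-1·(≡17) mod 19; (14|19)=-1, (17|19)=+1; (−1)^{-1·-1·9}·(-1)^-1·(+1)^-1 = +1.
v=7: a=7^4·(≡6), b=7^2·(≡4) mod 7; (6|7)=-1, (4|7)=+1; (−1)^{4·2·3}·(-1)^2·(+1)^4 = +1.
v=17: a=17^2·(≡6), b=17^2·(≡14) mod 17; (6|17)=-1, (14|17)=-1; (−1)^{2·2·8}·(-1)^2·(-1)^2 = +1.
v=11: a=11^-2·(≡3), b=11^-2·(≡7) mod 11; (3|11)=+1, (7|11)=-1; (−1)^{-2·-2·5}·(+1)^-2·(-1)^-2 = +1.
v=5: a=5^-7·(≡2), b=5^-3·(≡1) mod 5; (2|5)=-1, (1|5)=+1; (−1)^{-7·-3·2}·(-1)^-3·(+1)^-7 = -1.
v=3: a=3^8·(≡2), b=3^6·(≡2) mod 3; (2|3)=-1, (2|3)=-1; (−1)^{8·6·1}·(-1)^6·(-1)^8 = +1.
v=2: v_2(a)=-2, v_2(b)=-2; units ≡ 3, 7 (mod 8); ε·ε+αω+βω = 1·1+-2·0+-2·1 ≡ 1  ⇒  (a,b)_2 = -1.
|Ram(1235, 95)| = 2, even; anisotropic at {2, 5}.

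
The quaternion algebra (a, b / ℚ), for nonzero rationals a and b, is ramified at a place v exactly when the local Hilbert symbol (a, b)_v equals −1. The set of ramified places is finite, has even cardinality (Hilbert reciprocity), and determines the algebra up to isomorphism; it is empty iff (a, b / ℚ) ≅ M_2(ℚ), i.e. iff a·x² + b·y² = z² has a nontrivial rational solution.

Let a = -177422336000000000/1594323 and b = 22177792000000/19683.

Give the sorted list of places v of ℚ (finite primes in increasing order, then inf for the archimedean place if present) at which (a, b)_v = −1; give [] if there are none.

[2, 3, 13, 17]

Mod squares: a ≡ -6630, b ≡ 1326. Check v ∈ {∞, 2, 3, 5, 7, 13, 17}.
v=3: a=3^-13·(≡1), b=3^-9·(≡1) mod 3; (1|3)=+1, (1|3)=+1; (−1)^{-13·-9·1}·(+1)^-9·(+1)^-13 = -1.
v=5: a=5^9·(≡1), b=5^6·(≡1) mod 5; (1|5)=+1, (1|5)=+1; (−1)^{9·6·2}·(+1)^6·(+1)^9 = +1.
v=2: v_2(a)=23, v_2(b)=17; units ≡ 5, 7 (mod 8); ε·ε+αω+βω = 0·1+23·0+17·1 ≡ 1  ⇒  (a,b)_2 = -1.
v=13: a=13^1·(≡10), b=13^1·(≡7) mod 13; (10|13)=+1, (7|13)=-1; (−1)^{1·1·6}·(+1)^1·(-1)^1 = -1.
v=7: a=7^2·(≡3), b=7^2·(≡5) mod 7; (3|7)=-1, (5|7)=-1; (−1)^{2·2·3}·(-1)^2·(-1)^2 = +1.
v=17: a=17^1·(≡13), b=17^1·(≡12) mod 17; (13|17)=+1, (12|17)=-1; (−1)^{1·1·8}·(+1)^1·(-1)^1 = -1.
v=∞: -6630 < 0 and 1326 > 0  ⇒  (a,b)_∞ = +1.
|Ram(-6630, 1326)| = 4, even; anisotropic at {2, 3, 13, 17}.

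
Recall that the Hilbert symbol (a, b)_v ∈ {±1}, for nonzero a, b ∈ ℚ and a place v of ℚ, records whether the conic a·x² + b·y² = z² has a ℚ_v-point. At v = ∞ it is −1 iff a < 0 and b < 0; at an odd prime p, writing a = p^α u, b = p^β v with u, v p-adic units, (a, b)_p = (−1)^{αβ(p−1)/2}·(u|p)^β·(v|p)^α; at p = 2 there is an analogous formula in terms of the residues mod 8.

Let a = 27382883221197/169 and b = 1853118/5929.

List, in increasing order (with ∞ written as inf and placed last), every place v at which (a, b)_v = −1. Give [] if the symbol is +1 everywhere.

[2, 19]

Mod squares: a ≡ 133, b ≡ 2542. Check v ∈ {∞, 2, 3, 7, 11, 13, 17, 19, 31, 41}.
v=2: v_2(a)=0, v_2(b)=1; units ≡ 5, 7 (mod 8); ε·ε+αω+βω = 0·1+0·0+1·1 ≡ 1  ⇒  (a,b)_2 = -1.
v=7: a=7^3·(≡5), b=7^-2·(≡4) mod 7; (5|7)=-1, (4|7)=+1; (−1)^{3·-2·3}·(-1)^-2·(+1)^3 = +1.
v=17: a=17^2·(≡3), b=17^0·(≡13) mod 17; (3|17)=-1, (13|17)=+1; (−1)^{2·0·8}·(-1)^0·(+1)^2 = +1.
v=3: a=3^2·(≡1), b=3^6·(≡1) mod 3; (1|3)=+1, (1|3)=+1; (−1)^{2·6·1}·(+1)^6·(+1)^2 = +1.
v=∞: 133 > 0 and 2542 > 0  ⇒  (a,b)_∞ = +1.
v=31: a=31^2·(≡5), b=31^1·(≡9) mod 31; (5|31)=+1, (9|31)=+1; (−1)^{2·1·15}·(+1)^1·(+1)^2 = +1.
v=41: a=41^2·(≡18), b=41^1·(≡40) mod 41; (18|41)=+1, (40|41)=+1; (−1)^{2·1·20}·(+1)^1·(+1)^2 = +1.
v=11: a=11^0·(≡5), b=11^-2·(≡5) mod 11; (5|11)=+1, (5|11)=+1; (−1)^{0·-2·5}·(+1)^-2·(+1)^0 = +1.
v=19: a=19^1·(≡4), b=19^0·(≡10) mod 19; (4|19)=+1, (10|19)=-1; (−1)^{1·0·9}·(+1)^0·(-1)^1 = -1.
v=13: a=13^-2·(≡10), b=13^0·(≡7) mod 13; (10|13)=+1, (7|13)=-1; (−1)^{-2·0·6}·(+1)^0·(-1)^-2 = +1.
Ram(133, 2542) = {2, 19}; no ℚ_2-point on the conic.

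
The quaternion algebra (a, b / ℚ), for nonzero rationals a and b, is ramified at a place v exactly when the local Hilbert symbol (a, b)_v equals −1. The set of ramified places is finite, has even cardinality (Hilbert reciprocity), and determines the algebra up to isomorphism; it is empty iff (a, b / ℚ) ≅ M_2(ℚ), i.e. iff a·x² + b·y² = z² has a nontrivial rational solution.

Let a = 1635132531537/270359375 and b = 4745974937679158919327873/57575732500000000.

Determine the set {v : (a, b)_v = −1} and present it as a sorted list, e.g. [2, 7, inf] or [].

[13, 19]

Mod squares: a ≡ 8151, b ≡ 741. Check v ∈ {∞, 2, 3, 5, 11, 13, 17, 19, 41}.
v=17: a=17^2·(≡16), b=17^2·(≡6) mod 17; (16|17)=+1, (6|17)=-1; (−1)^{2·2·8}·(+1)^2·(-1)^2 = +1.
v=3: a=3^11·(≡2), b=3^25·(≡1) mod 3; (2|3)=-1, (1|3)=+1; (−1)^{11·25·1}·(-1)^25·(+1)^11 = +1.
v=2: v_2(a)=0, v_2(b)=-8; units ≡ 7, 5 (mod 8); ε·ε+αω+βω = 1·0+0·1+-8·0 ≡ 0  ⇒  (a,b)_2 = +1.
v=∞: 8151 > 0 and 741 > 0  ⇒  (a,b)_∞ = +1.
v=13: a=13^-1·(≡3), b=13^-1·(≡11) mod 13; (3|13)=+1, (11|13)=-1; (−1)^{-1·-1·6}·(+1)^-1·(-1)^-1 = -1.
v=41: a=41^2·(≡31), b=41^4·(≡13) mod 41; (31|41)=+1, (13|41)=-1; (−1)^{2·4·20}·(+1)^4·(-1)^2 = +1.
v=5: a=5^-6·(≡4), b=5^-10·(≡1) mod 5; (4|5)=+1, (1|5)=+1; (−1)^{-6·-10·2}·(+1)^-10·(+1)^-6 = +1.
v=19: a=19^1·(≡5), b=19^3·(≡9) mod 19; (5|19)=+1, (9|19)=+1; (−1)^{1·3·9}·(+1)^3·(+1)^1 = -1.
v=11: a=11^-3·(≡1), b=11^-6·(≡1) mod 11; (1|11)=+1, (1|11)=+1; (−1)^{-3·-6·5}·(+1)^-6·(+1)^-3 = +1.
|Ram(8151, 741)| = 2, even; anisotropic at {13, 19}.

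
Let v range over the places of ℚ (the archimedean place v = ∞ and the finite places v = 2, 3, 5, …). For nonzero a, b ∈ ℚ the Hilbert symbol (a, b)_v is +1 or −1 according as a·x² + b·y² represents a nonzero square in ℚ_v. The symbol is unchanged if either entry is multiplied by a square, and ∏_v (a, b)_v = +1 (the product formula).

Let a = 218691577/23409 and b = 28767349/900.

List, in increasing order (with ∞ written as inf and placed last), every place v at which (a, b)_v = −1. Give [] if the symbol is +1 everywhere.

Mod squares: a ≡ 7657, b ≡ 589. Check v ∈ {∞, 2, 3, 5, 13, 17, 19, 31}.
v=13: a=13^5·(≡12), b=13^2·(≡4) mod 13; (12|13)=+1, (4|13)=+1; (−1)^{5·2·6}·(+1)^2·(+1)^5 = +1.
v=31: a=31^1·(≡13), b=31^1·(≡25) mod 31; (13|31)=-1, (25|31)=+1; (−1)^{1·1·15}·(-1)^1·(+1)^1 = +1.
v=2: v_2(a)=0, v_2(b)=-2; units ≡ 1, 5 (mod 8); ε·ε+αω+βω = 0·0+0·1+-2·0 ≡ 0  ⇒  (a,b)_2 = +1.
v=3: a=3^-4·(≡1), b=3^-2·(≡1) mod 3; (1|3)=+1, (1|3)=+1; (−1)^{-4·-2·1}·(+1)^-2·(+1)^-4 = +1.
v=5: a=5^0·(≡3), b=5^-2·(≡4) mod 5; (3|5)=-1, (4|5)=+1; (−1)^{0·-2·2}·(-1)^-2·(+1)^0 = +1.
v=∞: 7657 > 0 and 589 > 0  ⇒  (a,b)_∞ = +1.
v=17: a=17^-2·(≡11), b=17^2·(≡11) mod 17; (11|17)=-1, (11|17)=-1; (−1)^{-2·2·8}·(-1)^2·(-1)^-2 = +1.
v=19: a=19^1·(≡16), b=19^1·(≡8) mod 19; (16|19)=+1, (8|19)=-1; (−1)^{1·1·9}·(+1)^1·(-1)^1 = +1.
Every local symbol is +1, so the conic 7657·x² + 589·y² = z² has ℚ_v-points for all v and hence a ℚ-point; (a, b / ℚ) ≅ M_2(ℚ).

[]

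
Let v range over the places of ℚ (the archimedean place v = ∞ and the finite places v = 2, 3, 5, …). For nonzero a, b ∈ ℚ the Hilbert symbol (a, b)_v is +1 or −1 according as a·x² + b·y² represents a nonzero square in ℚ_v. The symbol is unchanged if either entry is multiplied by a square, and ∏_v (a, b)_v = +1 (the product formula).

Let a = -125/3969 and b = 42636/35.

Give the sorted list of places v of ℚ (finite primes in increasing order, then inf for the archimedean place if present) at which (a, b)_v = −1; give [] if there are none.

[5, 11, 17, 19]

(a, b) ≡ (-5, 373065) mod (ℚ^×)²; places V = {2, 3, 5, 7, 11, 17, 19, ∞}.
(a,b)_11: α=0, u≡2; β=1, v≡2 (mod 11); (2|11)=-1, (2|11)=-1; sign (−1)^0·-1^1·-1^0 = -1.
(a,b)_7: α=-2, u≡2; β=-1, v≡4 (mod 7); (2|7)=+1, (4|7)=+1; sign (−1)^0·+1^-1·+1^-2 = +1.
(a,b)_19: α=0, u≡15; β=1, v≡12 (mod 19); (15|19)=-1, (12|19)=-1; sign (−1)^0·-1^1·-1^0 = -1.
(a,b)_2: α=0, β=2; u≡3, v≡1 (mod 8); ε(u)ε(v)=1·0, αω(v)=0·0, βω(u)=2·1; sum ≡ 0  ⇒  +1.
(a,b)_5: α=3, u≡1; β=-1, v≡3 (mod 5); (1|5)=+1, (3|5)=-1; sign (−1)^0·+1^-1·-1^3 = -1.
(a,b)_∞: sgn(-5)=−, sgn(373065)=+, so +1.
(a,b)_3: α=-4, u≡1; β=1, v≡2 (mod 3); (1|3)=+1, (2|3)=-1; sign (−1)^0·+1^1·-1^-4 = +1.
(a,b)_17: α=0, u≡12; β=1, v≡9 (mod 17); (12|17)=-1, (9|17)=+1; sign (−1)^0·-1^1·+1^0 = -1.
|Ram(-5, 373065)| = 4, even; anisotropic at {5, 11, 17, 19}.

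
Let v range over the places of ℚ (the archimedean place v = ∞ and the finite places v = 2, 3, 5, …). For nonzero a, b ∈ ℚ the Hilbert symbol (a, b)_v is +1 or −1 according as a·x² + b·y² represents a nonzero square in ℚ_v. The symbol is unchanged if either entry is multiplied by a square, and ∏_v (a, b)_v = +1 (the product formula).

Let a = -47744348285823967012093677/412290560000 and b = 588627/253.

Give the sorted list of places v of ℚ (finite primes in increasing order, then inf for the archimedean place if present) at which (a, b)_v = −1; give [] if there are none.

(a, b) ≡ (-11673167, 10879) mod (ℚ^×)²; places V = {2, 3, 5, 7, 11, 13, 23, 29, 37, 43, ∞}.
(a,b)_29: α=1, u≡12; β=0, v≡20 (mod 29); (12|29)=-1, (20|29)=+1; sign (−1)^0·-1^0·+1^1 = +1.
(a,b)_13: α=6, u≡3; β=2, v≡2 (mod 13); (3|13)=+1, (2|13)=-1; sign (−1)^0·+1^2·-1^6 = +1.
(a,b)_43: α=3, u≡39; β=1, v≡40 (mod 43); (39|43)=-1, (40|43)=+1; sign (−1)^1·-1^1·+1^3 = +1.
(a,b)_2: α=-12, β=0; u≡1, v≡7 (mod 8); ε(u)ε(v)=0·1, αω(v)=-12·0, βω(u)=0·0; sum ≡ 0  ⇒  +1.
(a,b)_5: α=-4, u≡3; β=0, v≡4 (mod 5); (3|5)=-1, (4|5)=+1; sign (−1)^0·-1^0·+1^-4 = +1.
(a,b)_7: α=6, u≡5; β=0, v≡4 (mod 7); (5|7)=-1, (4|7)=+1; sign (−1)^0·-1^0·+1^6 = +1.
(a,b)_23: α=3, u≡18; β=-1, v≡1 (mod 23); (18|23)=+1, (1|23)=+1; sign (−1)^1·+1^-1·+1^3 = -1.
(a,b)_11: α=-5, u≡2; β=-1, v≡6 (mod 11); (2|11)=-1, (6|11)=-1; sign (−1)^1·-1^-1·-1^-5 = -1.
(a,b)_∞: sgn(-11673167)=−, sgn(10879)=+, so +1.
(a,b)_37: α=1, u≡29; β=0, v≡1 (mod 37); (29|37)=-1, (1|37)=+1; sign (−1)^0·-1^0·+1^1 = +1.
(a,b)_3: α=4, u≡1; β=4, v≡1 (mod 3); (1|3)=+1, (1|3)=+1; sign (−1)^0·+1^4·+1^4 = +1.
Ram(-11673167, 10879) = {11, 23}; no ℚ_11-point on the conic.

[11, 23]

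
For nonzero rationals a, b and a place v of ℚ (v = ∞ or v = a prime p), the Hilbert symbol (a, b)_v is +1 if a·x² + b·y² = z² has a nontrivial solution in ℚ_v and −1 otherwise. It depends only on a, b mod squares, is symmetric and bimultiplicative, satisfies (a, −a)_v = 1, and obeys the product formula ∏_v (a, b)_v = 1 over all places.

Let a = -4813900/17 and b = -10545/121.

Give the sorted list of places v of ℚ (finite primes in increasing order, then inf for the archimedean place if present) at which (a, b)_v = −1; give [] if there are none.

[5, 13, 17, inf]

Mod squares: a ≡ -1547, b ≡ -10545. Check v ∈ {∞, 2, 3, 5, 7, 11, 13, 17, 19, 23, 37}.
v=37: a=37^0·(≡10), b=37^1·(≡27) mod 37; (10|37)=+1, (27|37)=+1; (−1)^{0·1·18}·(+1)^1·(+1)^0 = +1.
v=17: a=17^-1·(≡7), b=17^0·(≡6) mod 17; (7|17)=-1, (6|17)=-1; (−1)^{-1·0·8}·(-1)^0·(-1)^-1 = -1.
v=19: a=19^0·(≡11), b=19^1·(≡13) mod 19; (11|19)=+1, (13|19)=-1; (−1)^{0·1·9}·(+1)^1·(-1)^0 = +1.
v=5: a=5^2·(≡2), b=5^1·(≡1) mod 5; (2|5)=-1, (1|5)=+1; (−1)^{2·1·2}·(-1)^1·(+1)^2 = -1.
v=2: v_2(a)=2, v_2(b)=0; units ≡ 5, 7 (mod 8); ε·ε+αω+βω = 0·1+2·0+0·1 ≡ 0  ⇒  (a,b)_2 = +1.
v=23: a=23^2·(≡14), b=23^0·(≡2) mod 23; (14|23)=-1, (2|23)=+1; (−1)^{2·0·11}·(-1)^0·(+1)^2 = +1.
v=7: a=7^1·(≡5), b=7^0·(≡2) mod 7; (5|7)=-1, (2|7)=+1; (−1)^{1·0·3}·(-1)^0·(+1)^1 = +1.
v=13: a=13^1·(≡11), b=13^0·(≡6) mod 13; (11|13)=-1, (6|13)=-1; (−1)^{1·0·6}·(-1)^0·(-1)^1 = -1.
v=11: a=11^0·(≡5), b=11^-2·(≡4) mod 11; (5|11)=+1, (4|11)=+1; (−1)^{0·-2·5}·(+1)^-2·(+1)^0 = +1.
v=∞: -1547 < 0 and -10545 < 0  ⇒  (a,b)_∞ = -1.
v=3: a=3^0·(≡1), b=3^1·(≡1) mod 3; (1|3)=+1, (1|3)=+1; (−1)^{0·1·1}·(+1)^1·(+1)^0 = +1.
Ram(-1547, -10545) = {5, 13, 17, ∞}; no ℚ_5-point on the conic.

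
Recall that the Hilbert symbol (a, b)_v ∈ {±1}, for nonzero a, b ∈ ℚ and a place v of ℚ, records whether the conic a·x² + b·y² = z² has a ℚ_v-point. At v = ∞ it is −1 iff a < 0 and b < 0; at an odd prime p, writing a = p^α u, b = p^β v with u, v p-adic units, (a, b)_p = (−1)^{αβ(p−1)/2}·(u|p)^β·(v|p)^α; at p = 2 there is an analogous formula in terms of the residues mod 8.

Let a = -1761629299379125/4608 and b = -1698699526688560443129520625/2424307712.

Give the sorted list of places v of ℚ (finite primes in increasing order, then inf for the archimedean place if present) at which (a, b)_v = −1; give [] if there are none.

(a, b) ≡ (-149930, -77314) mod (ℚ^×)²; places V = {2, 3, 5, 11, 17, 23, 29, 31, 43, 47, ∞}.
(a,b)_3: α=-2, u≡1; β=0, v≡2 (mod 3); (1|3)=+1, (2|3)=-1; sign (−1)^0·+1^0·-1^-2 = +1.
(a,b)_29: α=1, u≡11; β=1, v≡26 (mod 29); (11|29)=-1, (26|29)=-1; sign (−1)^0·-1^1·-1^1 = +1.
(a,b)_23: α=2, u≡21; β=6, v≡2 (mod 23); (21|23)=-1, (2|23)=+1; sign (−1)^0·-1^6·+1^2 = +1.
(a,b)_43: α=2, u≡31; β=3, v≡29 (mod 43); (31|43)=+1, (29|43)=-1; sign (−1)^0·+1^3·-1^2 = +1.
(a,b)_31: α=2, u≡22; β=3, v≡6 (mod 31); (22|31)=-1, (6|31)=-1; sign (−1)^0·-1^3·-1^2 = -1.
(a,b)_5: α=3, u≡4; β=4, v≡1 (mod 5); (4|5)=+1, (1|5)=+1; sign (−1)^0·+1^4·+1^3 = +1.
(a,b)_47: α=1, u≡1; β=2, v≡36 (mod 47); (1|47)=+1, (36|47)=+1; sign (−1)^0·+1^2·+1^1 = +1.
(a,b)_17: α=0, u≡10; β=-2, v≡16 (mod 17); (10|17)=-1, (16|17)=+1; sign (−1)^0·-1^-2·+1^0 = +1.
(a,b)_2: α=-9, β=-23; u≡3, v≡7 (mod 8); ε(u)ε(v)=1·1, αω(v)=-9·0, βω(u)=-23·1; sum ≡ 0  ⇒  +1.
(a,b)_∞: sgn(-149930)=−, sgn(-77314)=−, so -1.
(a,b)_11: α=1, u≡6; β=2, v≡9 (mod 11); (6|11)=-1, (9|11)=+1; sign (−1)^0·-1^2·+1^1 = +1.
(-149930, -77314 / ℚ) ramifies at {31, ∞}: a division algebra.

[31, inf]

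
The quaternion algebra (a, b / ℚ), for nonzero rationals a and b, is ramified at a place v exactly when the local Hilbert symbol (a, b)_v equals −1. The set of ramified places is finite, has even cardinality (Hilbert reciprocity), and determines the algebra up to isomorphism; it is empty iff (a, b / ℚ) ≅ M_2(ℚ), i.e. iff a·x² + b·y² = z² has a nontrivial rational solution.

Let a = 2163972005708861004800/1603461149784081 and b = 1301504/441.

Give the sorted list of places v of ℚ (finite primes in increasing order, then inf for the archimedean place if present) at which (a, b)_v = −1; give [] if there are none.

[2, 11]

(a, b) ≡ (143, 1271) mod (ℚ^×)²; places V = {2, 3, 5, 7, 11, 13, 19, 31, 37, 41, 47, 59, ∞}.
(a,b)_2: α=10, β=10; u≡7, v≡7 (mod 8); ε(u)ε(v)=1·1, αω(v)=10·0, βω(u)=10·0; sum ≡ 1  ⇒  -1.
(a,b)_41: α=2, u≡1; β=1, v≡40 (mod 41); (1|41)=+1, (40|41)=+1; sign (−1)^0·+1^1·+1^2 = +1.
(a,b)_5: α=2, u≡2; β=0, v≡4 (mod 5); (2|5)=-1, (4|5)=+1; sign (−1)^0·-1^0·+1^2 = +1.
(a,b)_7: α=-4, u≡3; β=-2, v≡4 (mod 7); (3|7)=-1, (4|7)=+1; sign (−1)^0·-1^-2·+1^-4 = +1.
(a,b)_19: α=-2, u≡18; β=0, v≡1 (mod 19); (18|19)=-1, (1|19)=+1; sign (−1)^0·-1^0·+1^-2 = +1.
(a,b)_47: α=2, u≡9; β=0, v≡25 (mod 47); (9|47)=+1, (25|47)=+1; sign (−1)^0·+1^0·+1^2 = +1.
(a,b)_∞: sgn(143)=+, sgn(1271)=+, so +1.
(a,b)_11: α=3, u≡8; β=0, v≡6 (mod 11); (8|11)=-1, (6|11)=-1; sign (−1)^0·-1^0·-1^3 = -1.
(a,b)_59: α=-2, u≡35; β=0, v≡24 (mod 59); (35|59)=+1, (24|59)=-1; sign (−1)^0·+1^0·-1^-2 = +1.
(a,b)_3: α=-12, u≡2; β=-2, v≡2 (mod 3); (2|3)=-1, (2|3)=-1; sign (−1)^0·-1^-2·-1^-12 = +1.
(a,b)_31: α=2, u≡28; β=1, v≡28 (mod 31); (28|31)=+1, (28|31)=+1; sign (−1)^0·+1^1·+1^2 = +1.
(a,b)_13: α=1, u≡2; β=0, v≡4 (mod 13); (2|13)=-1, (4|13)=+1; sign (−1)^0·-1^0·+1^1 = +1.
(a,b)_37: α=2, u≡23; β=0, v≡15 (mod 37); (23|37)=-1, (15|37)=-1; sign (−1)^0·-1^0·-1^2 = +1.
Ram(143, 1271) = {2, 11}; no ℚ_2-point on the conic.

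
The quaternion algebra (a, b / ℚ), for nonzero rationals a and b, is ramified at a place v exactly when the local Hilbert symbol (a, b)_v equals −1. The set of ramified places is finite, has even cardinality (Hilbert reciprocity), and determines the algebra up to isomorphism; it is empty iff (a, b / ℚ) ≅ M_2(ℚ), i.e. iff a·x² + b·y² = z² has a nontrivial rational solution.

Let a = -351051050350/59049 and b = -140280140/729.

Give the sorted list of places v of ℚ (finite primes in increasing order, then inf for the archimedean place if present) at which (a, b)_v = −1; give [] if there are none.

(a, b) ≡ (-286, -35) mod (ℚ^×)²; places V = {2, 3, 5, 7, 11, 13, ∞}.
(a,b)_3: α=-10, u≡2; β=-6, v≡1 (mod 3); (2|3)=-1, (1|3)=+1; sign (−1)^0·-1^-6·+1^-10 = +1.
(a,b)_2: α=1, β=2; u≡1, v≡5 (mod 8); ε(u)ε(v)=0·0, αω(v)=1·1, βω(u)=2·0; sum ≡ 1  ⇒  -1.
(a,b)_5: α=2, u≡4; β=1, v≡3 (mod 5); (4|5)=+1, (3|5)=-1; sign (−1)^0·+1^1·-1^2 = +1.
(a,b)_13: α=3, u≡4; β=2, v≡3 (mod 13); (4|13)=+1, (3|13)=+1; sign (−1)^0·+1^2·+1^3 = +1.
(a,b)_11: α=3, u≡10; β=2, v≡9 (mod 11); (10|11)=-1, (9|11)=+1; sign (−1)^0·-1^2·+1^3 = +1.
(a,b)_∞: sgn(-286)=−, sgn(-35)=−, so -1.
(a,b)_7: α=4, u≡2; β=3, v≡2 (mod 7); (2|7)=+1, (2|7)=+1; sign (−1)^0·+1^3·+1^4 = +1.
Ram(-286, -35) = {2, ∞}; no ℚ_2-point on the conic.

[2, inf]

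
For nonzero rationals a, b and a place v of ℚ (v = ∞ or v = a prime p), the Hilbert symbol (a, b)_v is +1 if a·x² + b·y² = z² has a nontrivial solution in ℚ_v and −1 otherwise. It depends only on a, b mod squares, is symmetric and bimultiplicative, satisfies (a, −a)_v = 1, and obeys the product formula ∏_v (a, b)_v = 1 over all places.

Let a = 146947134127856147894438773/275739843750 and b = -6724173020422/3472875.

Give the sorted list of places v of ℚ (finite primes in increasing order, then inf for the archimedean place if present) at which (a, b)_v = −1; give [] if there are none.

(a, b) ≡ (78, -770) mod (ℚ^×)²; places V = {2, 3, 5, 7, 11, 13, 23, 43, ∞}.
(a,b)_23: α=4, u≡9; β=2, v≡18 (mod 23); (9|23)=+1, (18|23)=+1; sign (−1)^0·+1^2·+1^4 = +1.
(a,b)_3: α=-1, u≡2; β=-4, v≡1 (mod 3); (2|3)=-1, (1|3)=+1; sign (−1)^0·-1^-4·+1^-1 = +1.
(a,b)_5: α=-8, u≡2; β=-3, v≡1 (mod 5); (2|5)=-1, (1|5)=+1; sign (−1)^0·-1^-3·+1^-8 = -1.
(a,b)_7: α=-6, u≡1; β=-3, v≡1 (mod 7); (1|7)=+1, (1|7)=+1; sign (−1)^0·+1^-3·+1^-6 = +1.
(a,b)_43: α=8, u≡36; β=4, v≡13 (mod 43); (36|43)=+1, (13|43)=+1; sign (−1)^0·+1^4·+1^8 = +1.
(a,b)_13: α=5, u≡7; β=2, v≡4 (mod 13); (7|13)=-1, (4|13)=+1; sign (−1)^0·-1^2·+1^5 = +1.
(a,b)_∞: sgn(78)=+, sgn(-770)=−, so +1.
(a,b)_11: α=2, u≡4; β=1, v≡8 (mod 11); (4|11)=+1, (8|11)=-1; sign (−1)^0·+1^1·-1^2 = +1.
(a,b)_2: α=-1, β=1; u≡7, v≡7 (mod 8); ε(u)ε(v)=1·1, αω(v)=-1·0, βω(u)=1·0; sum ≡ 1  ⇒  -1.
Ram(78, -770) = {2, 5}; no ℚ_2-point on the conic.

[2, 5]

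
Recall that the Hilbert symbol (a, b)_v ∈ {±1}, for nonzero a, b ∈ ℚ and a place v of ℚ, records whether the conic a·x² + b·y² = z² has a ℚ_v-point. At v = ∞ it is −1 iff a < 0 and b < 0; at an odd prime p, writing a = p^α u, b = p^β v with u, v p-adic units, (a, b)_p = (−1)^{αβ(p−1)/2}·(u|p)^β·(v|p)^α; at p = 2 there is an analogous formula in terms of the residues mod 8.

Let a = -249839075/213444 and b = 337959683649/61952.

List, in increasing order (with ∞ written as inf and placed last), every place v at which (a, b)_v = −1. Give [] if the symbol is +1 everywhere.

[2, 19]

Mod squares: a ≡ -27683, b ≡ 2. Check v ∈ {∞, 2, 3, 5, 7, 11, 19, 31, 47}.
v=11: a=11^-2·(≡5), b=11^-2·(≡10) mod 11; (5|11)=+1, (10|11)=-1; (−1)^{-2·-2·5}·(+1)^-2·(-1)^-2 = +1.
v=∞: -27683 < 0 and 2 > 0  ⇒  (a,b)_∞ = +1.
v=3: a=3^-2·(≡1), b=3^2·(≡2) mod 3; (1|3)=+1, (2|3)=-1; (−1)^{-2·2·1}·(+1)^2·(-1)^-2 = +1.
v=47: a=47^1·(≡40), b=47^2·(≡42) mod 47; (40|47)=-1, (42|47)=+1; (−1)^{1·2·23}·(-1)^2·(+1)^1 = +1.
v=31: a=31^1·(≡13), b=31^2·(≡18) mod 31; (13|31)=-1, (18|31)=+1; (−1)^{1·2·15}·(-1)^2·(+1)^1 = +1.
v=19: a=19^3·(≡1), b=19^2·(≡12) mod 19; (1|19)=+1, (12|19)=-1; (−1)^{3·2·9}·(+1)^2·(-1)^3 = -1.
v=5: a=5^2·(≡3), b=5^0·(≡2) mod 5; (3|5)=-1, (2|5)=-1; (−1)^{2·0·2}·(-1)^0·(-1)^2 = +1.
v=7: a=7^-2·(≡2), b=7^2·(≡4) mod 7; (2|7)=+1, (4|7)=+1; (−1)^{-2·2·3}·(+1)^2·(+1)^-2 = +1.
v=2: v_2(a)=-2, v_2(b)=-9; units ≡ 5, 1 (mod 8); ε·ε+αω+βω = 0·0+-2·0+-9·1 ≡ 1  ⇒  (a,b)_2 = -1.
Ram(-27683, 2) = {2, 19}; no ℚ_2-point on the conic.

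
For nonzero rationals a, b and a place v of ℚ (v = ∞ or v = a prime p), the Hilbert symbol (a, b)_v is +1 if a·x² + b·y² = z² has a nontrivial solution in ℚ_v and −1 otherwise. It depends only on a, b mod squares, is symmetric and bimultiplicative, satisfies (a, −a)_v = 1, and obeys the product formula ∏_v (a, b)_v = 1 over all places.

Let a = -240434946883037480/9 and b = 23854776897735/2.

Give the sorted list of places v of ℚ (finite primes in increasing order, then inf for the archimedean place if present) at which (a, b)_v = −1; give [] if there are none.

[7, 17, 19, 23, 29, 31]

Mod squares: a ≡ -467506970, b ≡ 41230. Check v ∈ {∞, 2, 3, 5, 7, 17, 19, 23, 29, 31}.
v=∞: -467506970 < 0 and 41230 > 0  ⇒  (a,b)_∞ = +1.
v=19: a=19^1·(≡4), b=19^1·(≡11) mod 19; (4|19)=+1, (11|19)=+1; (−1)^{1·1·9}·(+1)^1·(+1)^1 = -1.
v=5: a=5^1·(≡1), b=5^1·(≡1) mod 5; (1|5)=+1, (1|5)=+1; (−1)^{1·1·2}·(+1)^1·(+1)^1 = +1.
v=31: a=31^1·(≡18), b=31^1·(≡18) mod 31; (18|31)=+1, (18|31)=+1; (−1)^{1·1·15}·(+1)^1·(+1)^1 = -1.
v=17: a=17^3·(≡7), b=17^2·(≡10) mod 17; (7|17)=-1, (10|17)=-1; (−1)^{3·2·8}·(-1)^2·(-1)^3 = -1.
v=23: a=23^3·(≡21), b=23^2·(≡22) mod 23; (21|23)=-1, (22|23)=-1; (−1)^{3·2·11}·(-1)^2·(-1)^3 = -1.
v=29: a=29^3·(≡6), b=29^2·(≡10) mod 29; (6|29)=+1, (10|29)=-1; (−1)^{3·2·14}·(+1)^2·(-1)^3 = -1.
v=2: v_2(a)=3, v_2(b)=-1; units ≡ 3, 7 (mod 8); ε·ε+αω+βω = 1·1+3·0+-1·1 ≡ 0  ⇒  (a,b)_2 = +1.
v=3: a=3^-2·(≡1), b=3^2·(≡1) mod 3; (1|3)=+1, (1|3)=+1; (−1)^{-2·2·1}·(+1)^2·(+1)^-2 = +1.
v=7: a=7^1·(≡6), b=7^1·(≡5) mod 7; (6|7)=-1, (5|7)=-1; (−1)^{1·1·3}·(-1)^1·(-1)^1 = -1.
Ram(-467506970, 41230) = {7, 17, 19, 23, 29, 31}; no ℚ_7-point on the conic.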